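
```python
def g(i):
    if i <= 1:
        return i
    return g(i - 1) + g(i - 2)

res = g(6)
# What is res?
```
Call trace (a repeated sub-call is expanded the first time; later identical calls just restate its return value):
g(i=6)
  g(i=5)
    g(i=4)
      g(i=3)
        g(i=2)
          g(i=1)
          -> return 1
          g(i=0)
          -> return 0
        -> return 1
        g(i=1)
        -> return 1
      -> return 2
      g(i=2) -> return 1  (same call as traced above)
    -> return 3
    g(i=3) -> return 2  (same call as traced above)
  -> return 5
  g(i=4) -> return 3  (same call as traced above)
-> return 8

Final answer: 8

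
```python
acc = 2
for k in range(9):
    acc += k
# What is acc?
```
Trace:
  acc=2
  acc=2, k=0
  acc=3, k=1
  acc=5, k=2
  acc=8, k=3
  acc=12, k=4
  acc=17, k=5
  acc=23, k=6
  acc=30, k=7
  acc=38, k=8

Final answer: 38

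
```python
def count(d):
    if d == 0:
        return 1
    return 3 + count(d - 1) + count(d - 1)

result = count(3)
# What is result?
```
Call trace (a repeated sub-call is expanded the first time; later identical calls just restate its return value):
count(d=3)
  count(d=2)
    count(d=1)
      count(d=0)
      -> return 1
      count(d=0)
      -> return 1
    -> return 5
    count(d=1) -> return 5  (same call as traced above)
  -> return 13
  count(d=2) -> return 13  (same call as traced above)
-> return 29

Final answer: 29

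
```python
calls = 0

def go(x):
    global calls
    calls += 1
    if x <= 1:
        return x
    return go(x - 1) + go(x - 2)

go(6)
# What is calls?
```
Call trace (a repeated sub-call is expanded the first time; later identical calls just restate its return value):
go(x=6)
  go(x=5)
    go(x=4)
      go(x=3)
        go(x=2)
          go(x=1)
          -> return 1
          go(x=0)
          -> return 0
        -> return 1
        go(x=1)
        -> return 1
      -> return 2
      go(x=2) -> return 1  (same call as traced above)
    -> return 3
    go(x=3) -> return 2  (same call as traced above)
  -> return 5
  go(x=4) -> return 3  (same call as traced above)
-> return 8

calls is incremented once per call, so count the calls in each subtree. Let C(x) = number of calls made by go(x).
C(0) = C(1) = 1 (base case, no recursion); C(x) = 1 + C(x - 1) + C(x - 2) otherwise.
C(2) = 1 + C(1) + C(0) = 1 + 1 + 1 = 3
C(3) = 1 + C(2) + C(1) = 1 + 3 + 1 = 5
C(4) = 1 + C(3) + C(2) = 1 + 5 + 3 = 9
C(5) = 1 + C(4) + C(3) = 1 + 9 + 5 = 15
C(6) = 1 + C(5) + C(4) = 1 + 15 + 9 = 25
calls = C(6) = 25

Final answer: 25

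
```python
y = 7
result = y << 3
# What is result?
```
Trace:
  y=7
  y=7, result=56

Final answer: 56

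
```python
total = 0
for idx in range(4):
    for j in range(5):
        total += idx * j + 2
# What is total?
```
Trace:
  total=0
  total=2, idx=0, j=0
  total=4, idx=0, j=1
  total=6, idx=0, j=2
  total=8, idx=0, j=3
  total=10, idx=0, j=4
  total=12, idx=1, j=0
  total=15, idx=1, j=1
  total=19, idx=1, j=2
  total=24, idx=1, j=3
  total=30, idx=1, j=4
  total=32, idx=2, j=0
  total=36, idx=2, j=1
  total=42, idx=2, j=2
  total=50, idx=2, j=3
  total=60, idx=2, j=4
  total=62, idx=3, j=0
  total=67, idx=3, j=1
  total=75, idx=3, j=2
  total=86, idx=3, j=3
  total=100, idx=3, j=4

Final answer: 100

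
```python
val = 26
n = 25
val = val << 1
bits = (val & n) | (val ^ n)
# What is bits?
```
Trace:
  val=26
  val=26, n=25
  val=52, n=25
  val=52, n=25, bits=61

Final answer: 61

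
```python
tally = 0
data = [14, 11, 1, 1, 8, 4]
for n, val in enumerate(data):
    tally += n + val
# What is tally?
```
Trace:
  tally=0
  tally=14, n=0, val=14
  tally=26, n=1, val=11
  tally=29, n=2, val=1
  tally=33, n=3, val=1
  tally=45, n=4, val=8
  tally=54, n=5, val=4

Final answer: 54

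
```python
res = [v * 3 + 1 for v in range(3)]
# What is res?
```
Trace:
  v=0
  v=1
  v=2
  res=[1, 4, 7]

Final answer: [1, 4, 7]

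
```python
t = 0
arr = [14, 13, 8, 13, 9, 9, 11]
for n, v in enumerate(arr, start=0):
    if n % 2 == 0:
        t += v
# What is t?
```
Trace:
  t=0
  t=14, n=0, v=14
  t=14, n=1, v=13
  t=22, n=2, v=8
  t=22, n=3, v=13
  t=31, n=4, v=9
  t=31, n=5, v=9
  t=42, n=6, v=11

Final answer: 42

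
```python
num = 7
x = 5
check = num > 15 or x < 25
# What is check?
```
Trace:
  num=7
  num=7, x=5
  num=7, x=5, check=True

Final answer: True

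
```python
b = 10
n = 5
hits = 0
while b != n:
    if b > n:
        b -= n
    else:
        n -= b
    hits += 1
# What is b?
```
Trace:
  b=10
  b=10, n=5
  b=10, n=5, hits=0
  b=5, n=5, hits=1

Final answer: 5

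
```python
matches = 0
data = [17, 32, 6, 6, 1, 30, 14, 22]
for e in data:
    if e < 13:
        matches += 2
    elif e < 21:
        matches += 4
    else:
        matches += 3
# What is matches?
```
Trace:
  matches=0
  matches=4, e=17
  matches=7, e=32
  matches=9, e=6
  matches=11, e=6
  matches=13, e=1
  matches=16, e=30
  matches=20, e=14
  matches=23, e=22

Final answer: 23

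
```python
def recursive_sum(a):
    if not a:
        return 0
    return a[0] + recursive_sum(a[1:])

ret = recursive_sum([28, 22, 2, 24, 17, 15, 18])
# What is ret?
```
Call trace:
recursive_sum(a=[28, 22, 2, 24, 17, 15, 18])
  recursive_sum(a=[22, 2, 24, 17, 15, 18])
    recursive_sum(a=[2, 24, 17, 15, 18])
      recursive_sum(a=[24, 17, 15, 18])
        recursive_sum(a=[17, 15, 18])
          recursive_sum(a=[15, 18])
            recursive_sum(a=[18])
              recursive_sum(a=[])
              -> return 0
            -> return 18
          -> return 33
        -> return 50
      -> return 74
    -> return 76
  -> return 98
-> return 126

Final answer: 126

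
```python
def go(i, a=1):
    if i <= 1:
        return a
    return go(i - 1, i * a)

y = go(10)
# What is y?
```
Call trace:
go(i=10, a=1)
  go(i=9, a=10)
    go(i=8, a=90)
      go(i=7, a=720)
        go(i=6, a=5040)
          go(i=5, a=30240)
            go(i=4, a=151200)
              go(i=3, a=604800)
                go(i=2, a=1814400)
                  go(i=1, a=3628800)
                  -> return 3628800
                -> return 3628800
              -> return 3628800
            -> return 3628800
          -> return 3628800
        -> return 3628800
      -> return 3628800
    -> return 3628800
  -> return 3628800
-> return 3628800

Final answer: 3628800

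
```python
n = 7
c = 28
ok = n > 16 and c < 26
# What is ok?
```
Trace:
  n=7
  n=7, c=28
  n=7, c=28, ok=False

Final answer: False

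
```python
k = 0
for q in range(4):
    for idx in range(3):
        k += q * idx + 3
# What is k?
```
Trace:
  k=0
  k=3, q=0, idx=0
  k=6, q=0, idx=1
  k=9, q=0, idx=2
  k=12, q=1, idx=0
  k=16, q=1, idx=1
  k=21, q=1, idx=2
  k=24, q=2, idx=0
  k=29, q=2, idx=1
  k=36, q=2, idx=2
  k=39, q=3, idx=0
  k=45, q=3, idx=1
  k=54, q=3, idx=2

Final answer: 54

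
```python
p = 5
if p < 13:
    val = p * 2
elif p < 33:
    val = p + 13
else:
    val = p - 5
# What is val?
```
Trace:
  p=5
  p=5, val=10

Final answer: 10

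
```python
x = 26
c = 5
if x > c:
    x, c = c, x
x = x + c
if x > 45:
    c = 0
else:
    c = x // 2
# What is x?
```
Trace:
  x=26
  x=26, c=5
  x=5, c=26
  x=31, c=26
  x=31, c=15

Final answer: 31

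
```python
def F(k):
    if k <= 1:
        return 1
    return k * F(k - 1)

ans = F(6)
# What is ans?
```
Call trace:
F(k=6)
  F(k=5)
    F(k=4)
      F(k=3)
        F(k=2)
          F(k=1)
          -> return 1
        -> return 2
      -> return 6
    -> return 24
  -> return 120
-> return 720

Final answer: 720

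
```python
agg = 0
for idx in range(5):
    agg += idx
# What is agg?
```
Trace:
  agg=0
  agg=0, idx=0
  agg=1, idx=1
  agg=3, idx=2
  agg=6, idx=3
  agg=10, idx=4

Final answer: 10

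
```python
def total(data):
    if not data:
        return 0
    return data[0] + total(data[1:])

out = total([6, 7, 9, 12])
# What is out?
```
Call trace:
total(data=[6, 7, 9, 12])
  total(data=[7, 9, 12])
    total(data=[9, 12])
      total(data=[12])
        total(data=[])
        -> return 0
      -> return 12
    -> return 21
  -> return 28
-> return 34

Final answer: 34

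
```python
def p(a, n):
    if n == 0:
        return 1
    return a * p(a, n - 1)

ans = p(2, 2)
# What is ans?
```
Call trace:
p(a=2, n=2)
  p(a=2, n=1)
    p(a=2, n=0)
    -> return 1
  -> return 2
-> return 4

Final answer: 4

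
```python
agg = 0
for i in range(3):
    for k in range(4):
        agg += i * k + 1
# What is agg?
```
Trace:
  agg=0
  agg=1, i=0, k=0
  agg=2, i=0, k=1
  agg=3, i=0, k=2
  agg=4, i=0, k=3
  agg=5, i=1, k=0
  agg=7, i=1, k=1
  agg=10, i=1, k=2
  agg=14, i=1, k=3
  agg=15, i=2, k=0
  agg=18, i=2, k=1
  agg=23, i=2, k=2
  agg=30, i=2, k=3

Final answer: 30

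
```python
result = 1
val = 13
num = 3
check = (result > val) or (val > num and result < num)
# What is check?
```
Trace:
  result=1
  result=1, val=13
  result=1, val=13, num=3
  result=1, val=13, num=3, check=True

Final answer: True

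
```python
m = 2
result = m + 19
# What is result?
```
Trace:
  m=2
  m=2, result=21

Final answer: 21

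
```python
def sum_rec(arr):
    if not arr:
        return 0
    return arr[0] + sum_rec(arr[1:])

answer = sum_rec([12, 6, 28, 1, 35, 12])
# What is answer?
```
Call trace:
sum_rec(arr=[12, 6, 28, 1, 35, 12])
  sum_rec(arr=[6, 28, 1, 35, 12])
    sum_rec(arr=[28, 1, 35, 12])
      sum_rec(arr=[1, 35, 12])
        sum_rec(arr=[35, 12])
          sum_rec(arr=[12])
            sum_rec(arr=[])
            -> return 0
          -> return 12
        -> return 47
      -> return 48
    -> return 76
  -> return 82
-> return 94

Final answer: 94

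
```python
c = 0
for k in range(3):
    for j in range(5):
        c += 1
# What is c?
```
Trace:
  c=0
  c=1, k=0, j=0
  c=2, k=0, j=1
  c=3, k=0, j=2
  c=4, k=0, j=3
  c=5, k=0, j=4
  c=6, k=1, j=0
  c=7, k=1, j=1
  c=8, k=1, j=2
  c=9, k=1, j=3
  c=10, k=1, j=4
  c=11, k=2, j=0
  c=12, k=2, j=1
  c=13, k=2, j=2
  c=14, k=2, j=3
  c=15, k=2, j=4

Final answer: 15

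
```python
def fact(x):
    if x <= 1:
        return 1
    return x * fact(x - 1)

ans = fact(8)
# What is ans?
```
Call trace:
fact(x=8)
  fact(x=7)
    fact(x=6)
      fact(x=5)
        fact(x=4)
          fact(x=3)
            fact(x=2)
              fact(x=1)
              -> return 1
            -> return 2
          -> return 6
        -> return 24
      -> return 120
    -> return 720
  -> return 5040
-> return 40320

Final answer: 40320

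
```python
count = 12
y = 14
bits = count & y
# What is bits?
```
Trace:
  count=12
  count=12, y=14
  count=12, y=14, bits=12

Final answer: 12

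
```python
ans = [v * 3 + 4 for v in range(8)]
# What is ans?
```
Trace:
  v=0
  v=1
  v=2
  v=3
  v=4
  v=5
  v=6
  v=7
  ans=[4, 7, 10, 13, 16, 19, 22, 25]

Final answer: [4, 7, 10, 13, 16, 19, 22, 25]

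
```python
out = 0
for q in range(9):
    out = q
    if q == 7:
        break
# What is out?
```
Trace:
  out=0
  out=0, q=0
  out=1, q=1
  out=2, q=2
  out=3, q=3
  out=4, q=4
  out=5, q=5
  out=6, q=6
  out=7, q=7

Final answer: 7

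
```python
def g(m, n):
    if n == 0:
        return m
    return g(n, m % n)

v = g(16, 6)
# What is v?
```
Call trace:
g(m=16, n=6)
  g(m=6, n=4)
    g(m=4, n=2)
      g(m=2, n=0)
      -> return 2
    -> return 2
  -> return 2
-> return 2

Final answer: 2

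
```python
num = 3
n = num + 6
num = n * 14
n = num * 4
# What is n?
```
Trace:
  num=3
  num=3, n=9
  num=126, n=9
  num=126, n=504

Final answer: 504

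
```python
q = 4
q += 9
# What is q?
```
Trace:
  q=4
  q=13

Final answer: 13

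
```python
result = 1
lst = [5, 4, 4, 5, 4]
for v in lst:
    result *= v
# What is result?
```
Trace:
  result=1
  result=5, v=5
  result=20, v=4
  result=80, v=4
  result=400, v=5
  result=1600, v=4

Final answer: 1600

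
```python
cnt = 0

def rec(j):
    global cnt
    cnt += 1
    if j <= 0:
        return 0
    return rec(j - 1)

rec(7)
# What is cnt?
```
Call trace:
rec(j=7)
  rec(j=6)
    rec(j=5)
      rec(j=4)
        rec(j=3)
          rec(j=2)
            rec(j=1)
              rec(j=0)
              -> return 0
            -> return 0
          -> return 0
        -> return 0
      -> return 0
    -> return 0
  -> return 0
-> return 0

cnt is incremented once per call. rec is entered once for each j = 7, 6, 5, 4, 3, 2, 1, 0 (the j <= 0 call returns without recursing), i.e. 7 + 1 calls.
cnt = 8

Final answer: 8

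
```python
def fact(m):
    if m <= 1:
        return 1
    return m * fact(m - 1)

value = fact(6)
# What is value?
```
Call trace:
fact(m=6)
  fact(m=5)
    fact(m=4)
      fact(m=3)
        fact(m=2)
          fact(m=1)
          -> return 1
        -> return 2
      -> return 6
    -> return 24
  -> return 120
-> return 720

Final answer: 720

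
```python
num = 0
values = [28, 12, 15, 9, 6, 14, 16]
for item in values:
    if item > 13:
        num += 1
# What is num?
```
Trace:
  num=0
  num=1, item=28
  num=1, item=12
  num=2, item=15
  num=2, item=9
  num=2, item=6
  num=3, item=14
  num=4, item=16

Final answer: 4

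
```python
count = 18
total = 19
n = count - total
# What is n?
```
Trace:
  count=18
  count=18, total=19
  count=18, total=19, n=-1

Final answer: -1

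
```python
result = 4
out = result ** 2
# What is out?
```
Trace:
  result=4
  result=4, out=16

Final answer: 16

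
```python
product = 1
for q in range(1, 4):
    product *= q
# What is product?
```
Trace:
  product=1
  product=1, q=1
  product=2, q=2
  product=6, q=3

Final answer: 6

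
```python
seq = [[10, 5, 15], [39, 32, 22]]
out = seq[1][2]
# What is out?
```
Trace:
  seq=[[10, 5, 15], [39, 32, 22]]
  seq=[[10, 5, 15], [39, 32, 22]], out=22

Final answer: 22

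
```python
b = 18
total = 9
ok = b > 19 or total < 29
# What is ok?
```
Trace:
  b=18
  b=18, total=9
  b=18, total=9, ok=True

Final answer: True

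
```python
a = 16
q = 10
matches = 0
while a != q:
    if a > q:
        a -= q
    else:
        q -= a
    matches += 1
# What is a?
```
Trace:
  a=16
  a=16, q=10
  a=16, q=10, matches=0
  a=6, q=10, matches=1
  a=6, q=4, matches=2
  a=2, q=4, matches=3
  a=2, q=2, matches=4

Final answer: 2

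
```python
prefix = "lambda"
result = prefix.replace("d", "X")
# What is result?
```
Trace:
  prefix='lambda'
  prefix='lambda', result='lambXa'

Final answer: 'lambXa'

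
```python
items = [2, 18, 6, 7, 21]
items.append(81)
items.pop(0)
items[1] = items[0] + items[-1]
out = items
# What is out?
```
Trace:
  items=[2, 18, 6, 7, 21]
  items=[2, 18, 6, 7, 21, 81]
  items=[18, 6, 7, 21, 81]
  items=[18, 99, 7, 21, 81]
  items=[18, 99, 7, 21, 81], out=[18, 99, 7, 21, 81]

Final answer: [18, 99, 7, 21, 81]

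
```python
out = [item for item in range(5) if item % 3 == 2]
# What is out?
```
Trace:
  item=0
  item=1
  item=2
  item=3
  item=4
  out=[2]

Final answer: [2]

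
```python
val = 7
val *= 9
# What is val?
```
Trace:
  val=7
  val=63

Final answer: 63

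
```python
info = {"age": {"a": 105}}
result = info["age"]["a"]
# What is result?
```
Trace:
  info={'age': {'a': 105}}
  info={'age': {'a': 105}}, result=105

Final answer: 105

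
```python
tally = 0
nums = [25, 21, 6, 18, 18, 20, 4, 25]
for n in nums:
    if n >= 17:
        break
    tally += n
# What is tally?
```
Trace:
  tally=0
  tally=0, n=25

Final answer: 0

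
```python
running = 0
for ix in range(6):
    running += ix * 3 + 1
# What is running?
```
Trace:
  running=0
  running=1, ix=0
  running=5, ix=1
  running=12, ix=2
  running=22, ix=3
  running=35, ix=4
  running=51, ix=5

Final answer: 51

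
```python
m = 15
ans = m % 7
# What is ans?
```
Trace:
  m=15
  m=15, ans=1

Final answer: 1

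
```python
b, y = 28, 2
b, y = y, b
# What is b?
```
Trace:
  b=28, y=2
  b=2, y=28

Final answer: 2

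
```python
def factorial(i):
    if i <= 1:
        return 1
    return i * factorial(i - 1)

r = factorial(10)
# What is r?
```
Call trace:
factorial(i=10)
  factorial(i=9)
    factorial(i=8)
      factorial(i=7)
        factorial(i=6)
          factorial(i=5)
            factorial(i=4)
              factorial(i=3)
                factorial(i=2)
                  factorial(i=1)
                  -> return 1
                -> return 2
              -> return 6
            -> return 24
          -> return 120
        -> return 720
      -> return 5040
    -> return 40320
  -> return 362880
-> return 3628800

Final answer: 3628800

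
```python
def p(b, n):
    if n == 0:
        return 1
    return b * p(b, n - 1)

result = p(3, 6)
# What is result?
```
Call trace:
p(b=3, n=6)
  p(b=3, n=5)
    p(b=3, n=4)
      p(b=3, n=3)
        p(b=3, n=2)
          p(b=3, n=1)
            p(b=3, n=0)
            -> return 1
          -> return 3
        -> return 9
      -> return 27
    -> return 81
  -> return 243
-> return 729

Final answer: 729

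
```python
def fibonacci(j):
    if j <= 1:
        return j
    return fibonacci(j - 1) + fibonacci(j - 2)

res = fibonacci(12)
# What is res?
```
Call trace (a repeated sub-call is expanded the first time; later identical calls just restate its return value):
fibonacci(j=12)
  fibonacci(j=11)
    fibonacci(j=10)
      fibonacci(j=9)
        fibonacci(j=8)
          fibonacci(j=7)
            fibonacci(j=6)
              fibonacci(j=5)
                fibonacci(j=4)
                  fibonacci(j=3)
                    fibonacci(j=2)
                      fibonacci(j=1)
                      -> return 1
                      fibonacci(j=0)
                      -> return 0
                    -> return 1
                    fibonacci(j=1)
                    -> return 1
                  -> return 2
                  fibonacci(j=2) -> return 1  (same call as traced above)
                -> return 3
                fibonacci(j=3) -> return 2  (same call as traced above)
              -> return 5
              fibonacci(j=4) -> return 3  (same call as traced above)
            -> return 8
            fibonacci(j=5) -> return 5  (same call as traced above)
          -> return 13
          fibonacci(j=6) -> return 8  (same call as traced above)
        -> return 21
        fibonacci(j=7) -> return 13  (same call as traced above)
      -> return 34
      fibonacci(j=8) -> return 21  (same call as traced above)
    -> return 55
    fibonacci(j=9) -> return 34  (same call as traced above)
  -> return 89
  fibonacci(j=10) -> return 55  (same call as traced above)
-> return 144

Final answer: 144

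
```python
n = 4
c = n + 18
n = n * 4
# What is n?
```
Trace:
  n=4
  n=4, c=22
  n=16, c=22

Final answer: 16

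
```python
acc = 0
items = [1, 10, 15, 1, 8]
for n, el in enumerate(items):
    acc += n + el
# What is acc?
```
Trace:
  acc=0
  acc=1, n=0, el=1
  acc=12, n=1, el=10
  acc=29, n=2, el=15
  acc=33, n=3, el=1
  acc=45, n=4, el=8

Final answer: 45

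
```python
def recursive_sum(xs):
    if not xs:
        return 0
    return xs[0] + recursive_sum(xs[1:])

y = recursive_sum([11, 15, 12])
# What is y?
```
Call trace:
recursive_sum(xs=[11, 15, 12])
  recursive_sum(xs=[15, 12])
    recursive_sum(xs=[12])
      recursive_sum(xs=[])
      -> return 0
    -> return 12
  -> return 27
-> return 38

Final answer: 38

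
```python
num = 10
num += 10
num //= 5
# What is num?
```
Trace:
  num=10
  num=20
  num=4

Final answer: 4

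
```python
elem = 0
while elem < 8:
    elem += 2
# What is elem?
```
Trace:
  elem=0
  elem=2
  elem=4
  elem=6
  elem=8

Final answer: 8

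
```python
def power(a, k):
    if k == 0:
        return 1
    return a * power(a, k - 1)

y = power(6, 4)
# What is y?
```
Call trace:
power(a=6, k=4)
  power(a=6, k=3)
    power(a=6, k=2)
      power(a=6, k=1)
        power(a=6, k=0)
        -> return 1
      -> return 6
    -> return 36
  -> return 216
-> return 1296

Final answer: 1296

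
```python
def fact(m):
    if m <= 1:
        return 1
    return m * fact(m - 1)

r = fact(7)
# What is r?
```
Call trace:
fact(m=7)
  fact(m=6)
    fact(m=5)
      fact(m=4)
        fact(m=3)
          fact(m=2)
            fact(m=1)
            -> return 1
          -> return 2
        -> return 6
      -> return 24
    -> return 120
  -> return 720
-> return 5040

Final answer: 5040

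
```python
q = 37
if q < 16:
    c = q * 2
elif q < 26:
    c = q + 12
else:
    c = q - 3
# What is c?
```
Trace:
  q=37
  q=37, c=34

Final answer: 34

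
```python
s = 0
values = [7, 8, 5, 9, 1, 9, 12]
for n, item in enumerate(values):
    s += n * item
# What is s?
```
Trace:
  s=0
  s=0, n=0, item=7
  s=8, n=1, item=8
  s=18, n=2, item=5
  s=45, n=3, item=9
  s=49, n=4, item=1
  s=94, n=5, item=9
  s=166, n=6, item=12

Final answer: 166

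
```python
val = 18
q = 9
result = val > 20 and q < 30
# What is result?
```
Trace:
  val=18
  val=18, q=9
  val=18, q=9, result=False

Final answer: False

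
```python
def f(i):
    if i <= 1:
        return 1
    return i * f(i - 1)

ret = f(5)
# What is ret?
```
Call trace:
f(i=5)
  f(i=4)
    f(i=3)
      f(i=2)
        f(i=1)
        -> return 1
      -> return 2
    -> return 6
  -> return 24
-> return 120

Final answer: 120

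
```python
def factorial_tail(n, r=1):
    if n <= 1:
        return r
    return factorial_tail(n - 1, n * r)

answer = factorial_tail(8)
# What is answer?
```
Call trace:
factorial_tail(n=8, r=1)
  factorial_tail(n=7, r=8)
    factorial_tail(n=6, r=56)
      factorial_tail(n=5, r=336)
        factorial_tail(n=4, r=1680)
          factorial_tail(n=3, r=6720)
            factorial_tail(n=2, r=20160)
              factorial_tail(n=1, r=40320)
              -> return 40320
            -> return 40320
          -> return 40320
        -> return 40320
      -> return 40320
    -> return 40320
  -> return 40320
-> return 40320

Final answer: 40320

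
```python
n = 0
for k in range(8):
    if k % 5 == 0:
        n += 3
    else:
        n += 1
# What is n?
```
Trace:
  n=0
  n=3, k=0
  n=4, k=1
  n=5, k=2
  n=6, k=3
  n=7, k=4
  n=10, k=5
  n=11, k=6
  n=12, k=7

Final answer: 12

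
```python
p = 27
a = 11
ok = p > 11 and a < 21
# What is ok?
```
Trace:
  p=27
  p=27, a=11
  p=27, a=11, ok=True

Final answer: True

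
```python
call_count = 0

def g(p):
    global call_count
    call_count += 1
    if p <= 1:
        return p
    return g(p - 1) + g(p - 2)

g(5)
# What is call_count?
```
Call trace (a repeated sub-call is expanded the first time; later identical calls just restate its return value):
g(p=5)
  g(p=4)
    g(p=3)
      g(p=2)
        g(p=1)
        -> return 1
        g(p=0)
        -> return 0
      -> return 1
      g(p=1)
      -> return 1
    -> return 2
    g(p=2) -> return 1  (same call as traced above)
  -> return 3
  g(p=3) -> return 2  (same call as traced above)
-> return 5

call_count is incremented once per call, so count the calls in each subtree. Let C(p) = number of calls made by g(p).
C(0) = C(1) = 1 (base case, no recursion); C(p) = 1 + C(p - 1) + C(p - 2) otherwise.
C(2) = 1 + C(1) + C(0) = 1 + 1 + 1 = 3
C(3) = 1 + C(2) + C(1) = 1 + 3 + 1 = 5
C(4) = 1 + C(3) + C(2) = 1 + 5 + 3 = 9
C(5) = 1 + C(4) + C(3) = 1 + 9 + 5 = 15
call_count = C(5) = 15

Final answer: 15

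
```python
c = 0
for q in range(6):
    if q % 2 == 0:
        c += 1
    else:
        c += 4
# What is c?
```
Trace:
  c=0
  c=1, q=0
  c=5, q=1
  c=6, q=2
  c=10, q=3
  c=11, q=4
  c=15, q=5

Final answer: 15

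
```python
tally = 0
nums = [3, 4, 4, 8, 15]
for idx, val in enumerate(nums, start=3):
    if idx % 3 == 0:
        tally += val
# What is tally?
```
Trace:
  tally=0
  tally=3, idx=3, val=3
  tally=3, idx=4, val=4
  tally=3, idx=5, val=4
  tally=11, idx=6, val=8
  tally=11, idx=7, val=15

Final answer: 11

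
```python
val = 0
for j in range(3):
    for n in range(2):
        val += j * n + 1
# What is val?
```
Trace:
  val=0
  val=1, j=0, n=0
  val=2, j=0, n=1
  val=3, j=1, n=0
  val=5, j=1, n=1
  val=6, j=2, n=0
  val=9, j=2, n=1

Final answer: 9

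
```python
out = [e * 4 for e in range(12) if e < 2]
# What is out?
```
Trace:
  e=0
  e=1
  e=2
  e=3
  e=4
  e=5
  e=6
  e=7
  e=8
  e=9
  e=10
  e=11
  out=[0, 4]

Final answer: [0, 4]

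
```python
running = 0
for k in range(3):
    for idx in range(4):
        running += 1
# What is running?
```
Trace:
  running=0
  running=1, k=0, idx=0
  running=2, k=0, idx=1
  running=3, k=0, idx=2
  running=4, k=0, idx=3
  running=5, k=1, idx=0
  running=6, k=1, idx=1
  running=7, k=1, idx=2
  running=8, k=1, idx=3
  running=9, k=2, idx=0
  running=10, k=2, idx=1
  running=11, k=2, idx=2
  running=12, k=2, idx=3

Final answer: 12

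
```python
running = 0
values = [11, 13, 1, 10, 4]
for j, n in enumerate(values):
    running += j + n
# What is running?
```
Trace:
  running=0
  running=11, j=0, n=11
  running=25, j=1, n=13
  running=28, j=2, n=1
  running=41, j=3, n=10
  running=49, j=4, n=4

Final answer: 49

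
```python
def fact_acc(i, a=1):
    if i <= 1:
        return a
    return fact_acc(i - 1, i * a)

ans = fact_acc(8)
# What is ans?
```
Call trace:
fact_acc(i=8, a=1)
  fact_acc(i=7, a=8)
    fact_acc(i=6, a=56)
      fact_acc(i=5, a=336)
        fact_acc(i=4, a=1680)
          fact_acc(i=3, a=6720)
            fact_acc(i=2, a=20160)
              fact_acc(i=1, a=40320)
              -> return 40320
            -> return 40320
          -> return 40320
        -> return 40320
      -> return 40320
    -> return 40320
  -> return 40320
-> return 40320

Final answer: 40320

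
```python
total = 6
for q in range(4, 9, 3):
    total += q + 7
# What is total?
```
Trace:
  total=6
  total=17, q=4
  total=31, q=7

Final answer: 31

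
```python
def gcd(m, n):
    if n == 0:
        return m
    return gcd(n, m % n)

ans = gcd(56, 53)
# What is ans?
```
Call trace:
gcd(m=56, n=53)
  gcd(m=53, n=3)
    gcd(m=3, n=2)
      gcd(m=2, n=1)
        gcd(m=1, n=0)
        -> return 1
      -> return 1
    -> return 1
  -> return 1
-> return 1

Final answer: 1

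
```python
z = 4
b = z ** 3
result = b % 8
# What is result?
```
Trace:
  z=4
  z=4, b=64
  z=4, b=64, result=0

Final answer: 0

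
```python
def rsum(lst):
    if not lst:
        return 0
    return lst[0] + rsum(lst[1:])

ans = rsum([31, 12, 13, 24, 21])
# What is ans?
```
Call trace:
rsum(lst=[31, 12, 13, 24, 21])
  rsum(lst=[12, 13, 24, 21])
    rsum(lst=[13, 24, 21])
      rsum(lst=[24, 21])
        rsum(lst=[21])
          rsum(lst=[])
          -> return 0
        -> return 21
      -> return 45
    -> return 58
  -> return 70
-> return 101

Final answer: 101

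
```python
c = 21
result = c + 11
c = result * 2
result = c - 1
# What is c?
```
Trace:
  c=21
  c=21, result=32
  c=64, result=32
  c=64, result=63

Final answer: 64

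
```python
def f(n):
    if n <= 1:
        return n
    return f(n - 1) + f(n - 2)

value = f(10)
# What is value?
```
Call trace (a repeated sub-call is expanded the first time; later identical calls just restate its return value):
f(n=10)
  f(n=9)
    f(n=8)
      f(n=7)
        f(n=6)
          f(n=5)
            f(n=4)
              f(n=3)
                f(n=2)
                  f(n=1)
                  -> return 1
                  f(n=0)
                  -> return 0
                -> return 1
                f(n=1)
                -> return 1
              -> return 2
              f(n=2) -> return 1  (same call as traced above)
            -> return 3
            f(n=3) -> return 2  (same call as traced above)
          -> return 5
          f(n=4) -> return 3  (same call as traced above)
        -> return 8
        f(n=5) -> return 5  (same call as traced above)
      -> return 13
      f(n=6) -> return 8  (same call as traced above)
    -> return 21
    f(n=7) -> return 13  (same call as traced above)
  -> return 34
  f(n=8) -> return 21  (same call as traced above)
-> return 55

Final answer: 55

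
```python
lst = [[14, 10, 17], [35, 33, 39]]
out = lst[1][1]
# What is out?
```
Trace:
  lst=[[14, 10, 17], [35, 33, 39]]
  lst=[[14, 10, 17], [35, 33, 39]], out=33

Final answer: 33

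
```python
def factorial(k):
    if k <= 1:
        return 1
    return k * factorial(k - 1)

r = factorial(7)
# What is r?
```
Call trace:
factorial(k=7)
  factorial(k=6)
    factorial(k=5)
      factorial(k=4)
        factorial(k=3)
          factorial(k=2)
            factorial(k=1)
            -> return 1
          -> return 2
        -> return 6
      -> return 24
    -> return 120
  -> return 720
-> return 5040

Final answer: 5040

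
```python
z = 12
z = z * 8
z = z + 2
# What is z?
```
Trace:
  z=12
  z=96
  z=98

Final answer: 98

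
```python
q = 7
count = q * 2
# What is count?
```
Trace:
  q=7
  q=7, count=14

Final answer: 14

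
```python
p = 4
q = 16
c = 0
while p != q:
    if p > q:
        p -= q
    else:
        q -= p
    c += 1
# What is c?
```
Trace:
  p=4
  p=4, q=16
  p=4, q=16, c=0
  p=4, q=12, c=1
  p=4, q=8, c=2
  p=4, q=4, c=3

Final answer: 3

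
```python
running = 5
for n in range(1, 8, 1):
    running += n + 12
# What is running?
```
Trace:
  running=5
  running=18, n=1
  running=32, n=2
  running=47, n=3
  running=63, n=4
  running=80, n=5
  running=98, n=6
  running=117, n=7

Final answer: 117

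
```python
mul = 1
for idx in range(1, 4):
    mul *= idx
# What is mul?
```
Trace:
  mul=1
  mul=1, idx=1
  mul=2, idx=2
  mul=6, idx=3

Final answer: 6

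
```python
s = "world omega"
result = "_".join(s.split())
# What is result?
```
Trace:
  s='world omega'
  s='world omega', result='world_omega'

Final answer: 'world_omega'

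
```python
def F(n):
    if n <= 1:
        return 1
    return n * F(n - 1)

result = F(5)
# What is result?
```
Call trace:
F(n=5)
  F(n=4)
    F(n=3)
      F(n=2)
        F(n=1)
        -> return 1
      -> return 2
    -> return 6
  -> return 24
-> return 120

Final answer: 120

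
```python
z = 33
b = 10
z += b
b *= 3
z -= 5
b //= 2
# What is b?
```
Trace:
  z=33
  z=33, b=10
  z=43, b=10
  z=43, b=30
  z=38, b=30
  z=38, b=15

Final answer: 15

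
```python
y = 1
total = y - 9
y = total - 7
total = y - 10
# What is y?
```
Trace:
  y=1
  y=1, total=-8
  y=-15, total=-8
  y=-15, total=-25

Final answer: -15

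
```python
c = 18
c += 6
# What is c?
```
Trace:
  c=18
  c=24

Final answer: 24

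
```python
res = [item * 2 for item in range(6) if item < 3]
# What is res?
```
Trace:
  item=0
  item=1
  item=2
  item=3
  item=4
  item=5
  res=[0, 2, 4]

Final answer: [0, 2, 4]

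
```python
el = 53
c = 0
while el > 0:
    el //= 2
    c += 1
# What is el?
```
Trace:
  el=53
  el=53, c=0
  el=26, c=1
  el=13, c=2
  el=6, c=3
  el=3, c=4
  el=1, c=5
  el=0, c=6

Final answer: 0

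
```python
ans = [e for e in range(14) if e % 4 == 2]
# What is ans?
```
Trace:
  e=0
  e=1
  e=2
  e=3
  e=4
  e=5
  e=6
  e=7
  e=8
  e=9
  e=10
  e=11
  e=12
  e=13
  ans=[2, 6, 10]

Final answer: [2, 6, 10]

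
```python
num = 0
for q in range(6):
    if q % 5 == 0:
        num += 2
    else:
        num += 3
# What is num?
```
Trace:
  num=0
  num=2, q=0
  num=5, q=1
  num=8, q=2
  num=11, q=3
  num=14, q=4
  num=16, q=5

Final answer: 16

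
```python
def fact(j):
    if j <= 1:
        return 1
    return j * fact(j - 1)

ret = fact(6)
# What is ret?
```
Call trace:
fact(j=6)
  fact(j=5)
    fact(j=4)
      fact(j=3)
        fact(j=2)
          fact(j=1)
          -> return 1
        -> return 2
      -> return 6
    -> return 24
  -> return 120
-> return 720

Final answer: 720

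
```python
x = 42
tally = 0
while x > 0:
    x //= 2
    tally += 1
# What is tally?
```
Trace:
  x=42
  x=42, tally=0
  x=21, tally=1
  x=10, tally=2
  x=5, tally=3
  x=2, tally=4
  x=1, tally=5
  x=0, tally=6

Final answer: 6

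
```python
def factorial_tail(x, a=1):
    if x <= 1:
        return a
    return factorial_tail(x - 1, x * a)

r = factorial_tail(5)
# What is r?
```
Call trace:
factorial_tail(x=5, a=1)
  factorial_tail(x=4, a=5)
    factorial_tail(x=3, a=20)
      factorial_tail(x=2, a=60)
        factorial_tail(x=1, a=120)
        -> return 120
      -> return 120
    -> return 120
  -> return 120
-> return 120

Final answer: 120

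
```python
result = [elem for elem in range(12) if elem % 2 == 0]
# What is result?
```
Trace:
  elem=0
  elem=1
  elem=2
  elem=3
  elem=4
  elem=5
  elem=6
  elem=7
  elem=8
  elem=9
  elem=10
  elem=11
  result=[0, 2, 4, 6, 8, 10]

Final answer: [0, 2, 4, 6, 8, 10]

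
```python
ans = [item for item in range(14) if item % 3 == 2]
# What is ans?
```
Trace:
  item=0
  item=1
  item=2
  item=3
  item=4
  item=5
  item=6
  item=7
  item=8
  item=9
  item=10
  item=11
  item=12
  item=13
  ans=[2, 5, 8, 11]

Final answer: [2, 5, 8, 11]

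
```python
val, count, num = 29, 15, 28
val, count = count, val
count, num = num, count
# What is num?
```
Trace:
  val=29, count=15, num=28
  val=15, count=29, num=28
  val=15, count=28, num=29

Final answer: 29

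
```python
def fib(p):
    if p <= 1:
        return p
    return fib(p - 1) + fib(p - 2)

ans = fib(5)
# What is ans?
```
Call trace (a repeated sub-call is expanded the first time; later identical calls just restate its return value):
fib(p=5)
  fib(p=4)
    fib(p=3)
      fib(p=2)
        fib(p=1)
        -> return 1
        fib(p=0)
        -> return 0
      -> return 1
      fib(p=1)
      -> return 1
    -> return 2
    fib(p=2) -> return 1  (same call as traced above)
  -> return 3
  fib(p=3) -> return 2  (same call as traced above)
-> return 5

Final answer: 5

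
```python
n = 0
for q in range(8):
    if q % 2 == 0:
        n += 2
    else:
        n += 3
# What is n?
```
Trace:
  n=0
  n=2, q=0
  n=5, q=1
  n=7, q=2
  n=10, q=3
  n=12, q=4
  n=15, q=5
  n=17, q=6
  n=20, q=7

Final answer: 20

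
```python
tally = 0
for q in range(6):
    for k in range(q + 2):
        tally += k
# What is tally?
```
Trace:
  tally=0
  tally=0, q=0, k=0
  tally=1, q=0, k=1
  tally=1, q=1, k=0
  tally=2, q=1, k=1
  tally=4, q=1, k=2
  tally=4, q=2, k=0
  tally=5, q=2, k=1
  tally=7, q=2, k=2
  tally=10, q=2, k=3
  tally=10, q=3, k=0
  tally=11, q=3, k=1
  tally=13, q=3, k=2
  tally=16, q=3, k=3
  tally=20, q=3, k=4
  tally=20, q=4, k=0
  tally=21, q=4, k=1
  tally=23, q=4, k=2
  tally=26, q=4, k=3
  tally=30, q=4, k=4
  tally=35, q=4, k=5
  tally=35, q=5, k=0
  tally=36, q=5, k=1
  tally=38, q=5, k=2
  tally=41, q=5, k=3
  tally=45, q=5, k=4
  tally=50, q=5, k=5
  tally=56, q=5, k=6

Final answer: 56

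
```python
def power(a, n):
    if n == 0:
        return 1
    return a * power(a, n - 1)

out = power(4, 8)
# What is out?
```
Call trace:
power(a=4, n=8)
  power(a=4, n=7)
    power(a=4, n=6)
      power(a=4, n=5)
        power(a=4, n=4)
          power(a=4, n=3)
            power(a=4, n=2)
              power(a=4, n=1)
                power(a=4, n=0)
                -> return 1
              -> return 4
            -> return 16
          -> return 64
        -> return 256
      -> return 1024
    -> return 4096
  -> return 16384
-> return 65536

Final answer: 65536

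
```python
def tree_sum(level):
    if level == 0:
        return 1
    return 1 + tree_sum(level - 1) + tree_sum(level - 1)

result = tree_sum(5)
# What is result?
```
Call trace (a repeated sub-call is expanded the first time; later identical calls just restate its return value):
tree_sum(level=5)
  tree_sum(level=4)
    tree_sum(level=3)
      tree_sum(level=2)
        tree_sum(level=1)
          tree_sum(level=0)
          -> return 1
          tree_sum(level=0)
          -> return 1
        -> return 3
        tree_sum(level=1) -> return 3  (same call as traced above)
      -> return 7
      tree_sum(level=2) -> return 7  (same call as traced above)
    -> return 15
    tree_sum(level=3) -> return 15  (same call as traced above)
  -> return 31
  tree_sum(level=4) -> return 31  (same call as traced above)
-> return 63

Final answer: 63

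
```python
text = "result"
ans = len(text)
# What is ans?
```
Trace:
  text='result'
  text='result', ans=6

Final answer: 6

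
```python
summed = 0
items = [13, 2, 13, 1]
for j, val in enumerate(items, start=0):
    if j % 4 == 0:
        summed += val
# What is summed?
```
Trace:
  summed=0
  summed=13, j=0, val=13
  summed=13, j=1, val=2
  summed=13, j=2, val=13
  summed=13, j=3, val=1

Final answer: 13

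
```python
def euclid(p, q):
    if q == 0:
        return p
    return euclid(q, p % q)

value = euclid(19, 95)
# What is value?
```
Call trace:
euclid(p=19, q=95)
  euclid(p=95, q=19)
    euclid(p=19, q=0)
    -> return 19
  -> return 19
-> return 19

Final answer: 19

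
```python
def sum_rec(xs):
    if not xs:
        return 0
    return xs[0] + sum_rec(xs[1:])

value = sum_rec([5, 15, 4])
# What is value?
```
Call trace:
sum_rec(xs=[5, 15, 4])
  sum_rec(xs=[15, 4])
    sum_rec(xs=[4])
      sum_rec(xs=[])
      -> return 0
    -> return 4
  -> return 19
-> return 24

Final answer: 24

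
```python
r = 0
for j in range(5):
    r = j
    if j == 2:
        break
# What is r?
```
Trace:
  r=0
  r=0, j=0
  r=1, j=1
  r=2, j=2

Final answer: 2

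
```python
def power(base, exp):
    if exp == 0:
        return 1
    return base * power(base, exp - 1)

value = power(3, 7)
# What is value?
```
Call trace:
power(base=3, exp=7)
  power(base=3, exp=6)
    power(base=3, exp=5)
      power(base=3, exp=4)
        power(base=3, exp=3)
          power(base=3, exp=2)
            power(base=3, exp=1)
              power(base=3, exp=0)
              -> return 1
            -> return 3
          -> return 9
        -> return 27
      -> return 81
    -> return 243
  -> return 729
-> return 2187

Final answer: 2187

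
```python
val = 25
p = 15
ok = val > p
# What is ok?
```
Trace:
  val=25
  val=25, p=15
  val=25, p=15, ok=True

Final answer: True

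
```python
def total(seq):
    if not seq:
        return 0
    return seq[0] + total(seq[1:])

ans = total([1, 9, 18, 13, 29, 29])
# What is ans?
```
Call trace:
total(seq=[1, 9, 18, 13, 29, 29])
  total(seq=[9, 18, 13, 29, 29])
    total(seq=[18, 13, 29, 29])
      total(seq=[13, 29, 29])
        total(seq=[29, 29])
          total(seq=[29])
            total(seq=[])
            -> return 0
          -> return 29
        -> return 58
      -> return 71
    -> return 89
  -> return 98
-> return 99

Final answer: 99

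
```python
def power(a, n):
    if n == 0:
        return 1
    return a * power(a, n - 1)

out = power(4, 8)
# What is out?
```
Call trace:
power(a=4, n=8)
  power(a=4, n=7)
    power(a=4, n=6)
      power(a=4, n=5)
        power(a=4, n=4)
          power(a=4, n=3)
            power(a=4, n=2)
              power(a=4, n=1)
                power(a=4, n=0)
                -> return 1
              -> return 4
            -> return 16
          -> return 64
        -> return 256
      -> return 1024
    -> return 4096
  -> return 16384
-> return 65536

Final answer: 65536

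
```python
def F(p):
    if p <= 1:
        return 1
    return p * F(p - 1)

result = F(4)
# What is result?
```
Call trace:
F(p=4)
  F(p=3)
    F(p=2)
      F(p=1)
      -> return 1
    -> return 2
  -> return 6
-> return 24

Final answer: 24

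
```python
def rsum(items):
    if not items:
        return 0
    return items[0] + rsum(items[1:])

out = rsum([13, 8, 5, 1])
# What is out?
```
Call trace:
rsum(items=[13, 8, 5, 1])
  rsum(items=[8, 5, 1])
    rsum(items=[5, 1])
      rsum(items=[1])
        rsum(items=[])
        -> return 0
      -> return 1
    -> return 6
  -> return 14
-> return 27

Final answer: 27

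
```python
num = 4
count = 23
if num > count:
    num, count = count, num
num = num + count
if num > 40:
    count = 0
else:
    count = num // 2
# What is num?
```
Trace:
  num=4
  num=4, count=23
  num=4, count=23
  num=27, count=23
  num=27, count=13

Final answer: 27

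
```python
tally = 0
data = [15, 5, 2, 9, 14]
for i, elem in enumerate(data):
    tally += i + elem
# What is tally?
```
Trace:
  tally=0
  tally=15, i=0, elem=15
  tally=21, i=1, elem=5
  tally=25, i=2, elem=2
  tally=37, i=3, elem=9
  tally=55, i=4, elem=14

Final answer: 55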